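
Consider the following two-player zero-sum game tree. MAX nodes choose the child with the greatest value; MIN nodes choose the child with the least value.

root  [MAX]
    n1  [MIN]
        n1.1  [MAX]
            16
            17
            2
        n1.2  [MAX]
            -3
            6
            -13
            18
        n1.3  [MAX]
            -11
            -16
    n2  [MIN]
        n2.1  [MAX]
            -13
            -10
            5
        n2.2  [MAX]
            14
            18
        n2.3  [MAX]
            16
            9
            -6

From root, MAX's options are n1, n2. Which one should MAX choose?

n2

n1.1 (MAX): max(16, 17, 2) = 17
n1.2 (MAX): max(-3, 6, -13, 18) = 18
n1.3 (MAX): max(-11, -16) = -11
n1 (MIN): min(17, 18, -11) = -11
n2.1 (MAX): max(-13, -10, 5) = 5
n2.2 (MAX): max(14, 18) = 18
n2.3 (MAX): max(16, 9, -6) = 16
n2 (MIN): min(5, 18, 16) = 5
root (MAX): max(-11, 5) = 5
MAX at root wants the highest of {n1=-11, n2=5}, so chooses n2.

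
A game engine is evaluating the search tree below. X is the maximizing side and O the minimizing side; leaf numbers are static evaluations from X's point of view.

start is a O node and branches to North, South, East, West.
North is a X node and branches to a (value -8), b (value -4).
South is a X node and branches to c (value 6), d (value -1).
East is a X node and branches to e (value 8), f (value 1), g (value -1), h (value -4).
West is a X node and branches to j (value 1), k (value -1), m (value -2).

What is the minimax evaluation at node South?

South (X): max(6, -1) = 6

6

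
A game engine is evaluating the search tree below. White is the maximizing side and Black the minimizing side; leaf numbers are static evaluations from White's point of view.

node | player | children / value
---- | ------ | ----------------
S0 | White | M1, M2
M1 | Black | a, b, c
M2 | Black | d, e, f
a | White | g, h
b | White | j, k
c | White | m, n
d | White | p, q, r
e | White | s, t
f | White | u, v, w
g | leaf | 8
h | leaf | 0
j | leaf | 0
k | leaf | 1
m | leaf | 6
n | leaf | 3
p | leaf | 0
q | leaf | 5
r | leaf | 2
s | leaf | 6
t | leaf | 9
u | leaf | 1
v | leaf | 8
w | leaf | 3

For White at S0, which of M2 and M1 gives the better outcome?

M2

d (White): max(0, 5, 2) = 5
e (White): max(6, 9) = 9
f (White): max(1, 8, 3) = 8
M2 (Black): min(5, 9, 8) = 5
a (White): max(8, 0) = 8
b (White): max(0, 1) = 1
c (White): max(6, 3) = 6
M1 (Black): min(8, 1, 6) = 1
White prefers the higher value; M2=5, M1=1. M2 is better since 5 > 1.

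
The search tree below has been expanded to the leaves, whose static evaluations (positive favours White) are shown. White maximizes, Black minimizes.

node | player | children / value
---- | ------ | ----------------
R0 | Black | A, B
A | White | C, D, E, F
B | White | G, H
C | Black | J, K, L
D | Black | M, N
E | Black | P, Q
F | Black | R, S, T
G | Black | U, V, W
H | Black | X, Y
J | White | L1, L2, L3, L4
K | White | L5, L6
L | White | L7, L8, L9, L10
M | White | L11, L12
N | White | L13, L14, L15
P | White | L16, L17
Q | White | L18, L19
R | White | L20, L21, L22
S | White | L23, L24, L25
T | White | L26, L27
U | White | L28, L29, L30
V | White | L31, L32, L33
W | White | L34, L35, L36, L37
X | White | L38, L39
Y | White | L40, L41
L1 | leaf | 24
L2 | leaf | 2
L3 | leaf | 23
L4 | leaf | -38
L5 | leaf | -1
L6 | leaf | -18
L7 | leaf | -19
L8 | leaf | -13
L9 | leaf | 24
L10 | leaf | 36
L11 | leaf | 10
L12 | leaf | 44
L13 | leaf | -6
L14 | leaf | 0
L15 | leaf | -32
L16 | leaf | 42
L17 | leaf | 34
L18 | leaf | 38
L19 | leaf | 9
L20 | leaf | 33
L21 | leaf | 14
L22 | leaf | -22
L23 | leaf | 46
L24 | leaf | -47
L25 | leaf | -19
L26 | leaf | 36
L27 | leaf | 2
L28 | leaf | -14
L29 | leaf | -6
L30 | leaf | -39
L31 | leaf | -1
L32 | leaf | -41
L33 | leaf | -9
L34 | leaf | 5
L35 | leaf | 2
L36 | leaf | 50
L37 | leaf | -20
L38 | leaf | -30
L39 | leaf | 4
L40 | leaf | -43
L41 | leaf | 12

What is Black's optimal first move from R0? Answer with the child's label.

J (White): max(24, 2, 23, -38) = 24
K (White): max(-1, -18) = -1
L (White): max(-19, -13, 24, 36) = 36
C (Black): min(24, -1, 36) = -1
M (White): max(10, 44) = 44
N (White): max(-6, 0, -32) = 0
D (Black): min(44, 0) = 0
P (White): max(42, 34) = 42
Q (White): max(38, 9) = 38
E (Black): min(42, 38) = 38
R (White): max(33, 14, -22) = 33
S (White): max(46, -47, -19) = 46
T (White): max(36, 2) = 36
F (Black): min(33, 46, 36) = 33
A (White): max(-1, 0, 38, 33) = 38
U (White): max(-14, -6, -39) = -6
V (White): max(-1, -41, -9) = -1
W (White): max(5, 2, 50, -20) = 50
G (Black): min(-6, -1, 50) = -6
X (White): max(-30, 4) = 4
Y (White): max(-43, 12) = 12
H (Black): min(4, 12) = 4
B (White): max(-6, 4) = 4
R0 (Black): min(38, 4) = 4
Black at R0 wants the lowest of {A=38, B=4}, so chooses B.

B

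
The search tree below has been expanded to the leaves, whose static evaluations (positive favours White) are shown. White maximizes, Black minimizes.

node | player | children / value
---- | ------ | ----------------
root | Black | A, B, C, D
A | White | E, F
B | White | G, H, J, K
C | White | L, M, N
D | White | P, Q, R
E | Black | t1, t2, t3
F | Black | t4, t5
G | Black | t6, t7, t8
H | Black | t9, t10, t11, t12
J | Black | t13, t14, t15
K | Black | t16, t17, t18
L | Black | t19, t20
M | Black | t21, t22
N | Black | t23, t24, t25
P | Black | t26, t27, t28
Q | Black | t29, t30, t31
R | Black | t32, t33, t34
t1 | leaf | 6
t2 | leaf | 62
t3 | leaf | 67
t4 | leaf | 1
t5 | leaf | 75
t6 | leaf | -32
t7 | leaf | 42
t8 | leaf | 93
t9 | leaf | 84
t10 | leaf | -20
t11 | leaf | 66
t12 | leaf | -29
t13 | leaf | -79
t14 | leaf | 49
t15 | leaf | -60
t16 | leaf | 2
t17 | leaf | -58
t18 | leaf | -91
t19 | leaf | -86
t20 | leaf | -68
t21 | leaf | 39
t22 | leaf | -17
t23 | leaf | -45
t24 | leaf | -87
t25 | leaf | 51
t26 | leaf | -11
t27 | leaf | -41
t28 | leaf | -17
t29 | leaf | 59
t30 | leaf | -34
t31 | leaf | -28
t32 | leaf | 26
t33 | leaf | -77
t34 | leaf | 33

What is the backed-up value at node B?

-29

G (Black): min(-32, 42, 93) = -32
H (Black): min(84, -20, 66, -29) = -29
J (Black): min(-79, 49, -60) = -79
K (Black): min(2, -58, -91) = -91
B (White): max(-32, -29, -79, -91) = -29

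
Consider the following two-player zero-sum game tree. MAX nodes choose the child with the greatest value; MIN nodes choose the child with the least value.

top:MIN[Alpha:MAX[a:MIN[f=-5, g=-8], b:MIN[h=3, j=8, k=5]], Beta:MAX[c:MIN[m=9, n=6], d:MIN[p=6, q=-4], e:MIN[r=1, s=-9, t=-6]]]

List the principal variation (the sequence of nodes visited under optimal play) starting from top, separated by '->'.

top -> Alpha -> b -> h

a (MIN): min(-5, -8) = -8
b (MIN): min(3, 8, 5) = 3
Alpha (MAX): max(-8, 3) = 3
c (MIN): min(9, 6) = 6
d (MIN): min(6, -4) = -4
e (MIN): min(1, -9, -6) = -9
Beta (MAX): max(6, -4, -9) = 6
top (MIN): min(3, 6) = 3
At top, MIN picks Alpha (lowest: 3).
At Alpha, MAX picks b (highest: 3).
At b, MIN picks h (lowest: 3).
Terminal value 3.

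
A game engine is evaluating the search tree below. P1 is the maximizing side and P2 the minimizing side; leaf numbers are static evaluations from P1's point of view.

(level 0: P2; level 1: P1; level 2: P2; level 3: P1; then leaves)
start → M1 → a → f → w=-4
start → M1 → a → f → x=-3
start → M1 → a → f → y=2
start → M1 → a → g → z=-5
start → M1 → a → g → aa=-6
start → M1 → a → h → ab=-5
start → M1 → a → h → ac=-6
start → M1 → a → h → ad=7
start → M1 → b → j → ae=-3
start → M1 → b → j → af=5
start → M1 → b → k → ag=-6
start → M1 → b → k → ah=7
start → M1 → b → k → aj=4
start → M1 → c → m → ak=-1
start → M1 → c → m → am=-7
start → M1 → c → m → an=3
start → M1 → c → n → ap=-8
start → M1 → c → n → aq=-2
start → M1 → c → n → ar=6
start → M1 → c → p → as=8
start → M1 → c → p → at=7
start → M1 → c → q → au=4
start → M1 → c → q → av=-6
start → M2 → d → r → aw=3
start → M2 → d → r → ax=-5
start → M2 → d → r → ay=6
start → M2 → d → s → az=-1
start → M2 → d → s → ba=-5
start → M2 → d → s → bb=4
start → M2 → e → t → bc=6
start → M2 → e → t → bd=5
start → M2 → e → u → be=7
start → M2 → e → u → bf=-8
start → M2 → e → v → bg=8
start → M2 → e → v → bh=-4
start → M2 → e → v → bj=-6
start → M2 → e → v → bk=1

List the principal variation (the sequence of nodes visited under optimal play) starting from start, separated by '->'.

start -> M1 -> b -> j -> af

f (P1): max(-4, -3, 2) = 2
g (P1): max(-5, -6) = -5
h (P1): max(-5, -6, 7) = 7
a (P2): min(2, -5, 7) = -5
j (P1): max(-3, 5) = 5
k (P1): max(-6, 7, 4) = 7
b (P2): min(5, 7) = 5
m (P1): max(-1, -7, 3) = 3
n (P1): max(-8, -2, 6) = 6
p (P1): max(8, 7) = 8
q (P1): max(4, -6) = 4
c (P2): min(3, 6, 8, 4) = 3
M1 (P1): max(-5, 5, 3) = 5
r (P1): max(3, -5, 6) = 6
s (P1): max(-1, -5, 4) = 4
d (P2): min(6, 4) = 4
t (P1): max(6, 5) = 6
u (P1): max(7, -8) = 7
v (P1): max(8, -4, -6, 1) = 8
e (P2): min(6, 7, 8) = 6
M2 (P1): max(4, 6) = 6
start (P2): min(5, 6) = 5
At start, P2 picks M1 (lowest: 5).
At M1, P1 picks b (highest: 5).
At b, P2 picks j (lowest: 5).
At j, P1 picks af (highest: 5).
Terminal value 5.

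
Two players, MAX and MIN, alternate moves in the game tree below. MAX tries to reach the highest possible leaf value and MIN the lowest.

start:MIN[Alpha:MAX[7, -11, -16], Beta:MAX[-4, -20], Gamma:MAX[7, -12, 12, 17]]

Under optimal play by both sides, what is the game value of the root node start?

-4

Alpha (MAX): max(7, -11, -16) = 7
Beta (MAX): max(-4, -20) = -4
Gamma (MAX): max(7, -12, 12, 17) = 17
start (MIN): min(7, -4, 17) = -4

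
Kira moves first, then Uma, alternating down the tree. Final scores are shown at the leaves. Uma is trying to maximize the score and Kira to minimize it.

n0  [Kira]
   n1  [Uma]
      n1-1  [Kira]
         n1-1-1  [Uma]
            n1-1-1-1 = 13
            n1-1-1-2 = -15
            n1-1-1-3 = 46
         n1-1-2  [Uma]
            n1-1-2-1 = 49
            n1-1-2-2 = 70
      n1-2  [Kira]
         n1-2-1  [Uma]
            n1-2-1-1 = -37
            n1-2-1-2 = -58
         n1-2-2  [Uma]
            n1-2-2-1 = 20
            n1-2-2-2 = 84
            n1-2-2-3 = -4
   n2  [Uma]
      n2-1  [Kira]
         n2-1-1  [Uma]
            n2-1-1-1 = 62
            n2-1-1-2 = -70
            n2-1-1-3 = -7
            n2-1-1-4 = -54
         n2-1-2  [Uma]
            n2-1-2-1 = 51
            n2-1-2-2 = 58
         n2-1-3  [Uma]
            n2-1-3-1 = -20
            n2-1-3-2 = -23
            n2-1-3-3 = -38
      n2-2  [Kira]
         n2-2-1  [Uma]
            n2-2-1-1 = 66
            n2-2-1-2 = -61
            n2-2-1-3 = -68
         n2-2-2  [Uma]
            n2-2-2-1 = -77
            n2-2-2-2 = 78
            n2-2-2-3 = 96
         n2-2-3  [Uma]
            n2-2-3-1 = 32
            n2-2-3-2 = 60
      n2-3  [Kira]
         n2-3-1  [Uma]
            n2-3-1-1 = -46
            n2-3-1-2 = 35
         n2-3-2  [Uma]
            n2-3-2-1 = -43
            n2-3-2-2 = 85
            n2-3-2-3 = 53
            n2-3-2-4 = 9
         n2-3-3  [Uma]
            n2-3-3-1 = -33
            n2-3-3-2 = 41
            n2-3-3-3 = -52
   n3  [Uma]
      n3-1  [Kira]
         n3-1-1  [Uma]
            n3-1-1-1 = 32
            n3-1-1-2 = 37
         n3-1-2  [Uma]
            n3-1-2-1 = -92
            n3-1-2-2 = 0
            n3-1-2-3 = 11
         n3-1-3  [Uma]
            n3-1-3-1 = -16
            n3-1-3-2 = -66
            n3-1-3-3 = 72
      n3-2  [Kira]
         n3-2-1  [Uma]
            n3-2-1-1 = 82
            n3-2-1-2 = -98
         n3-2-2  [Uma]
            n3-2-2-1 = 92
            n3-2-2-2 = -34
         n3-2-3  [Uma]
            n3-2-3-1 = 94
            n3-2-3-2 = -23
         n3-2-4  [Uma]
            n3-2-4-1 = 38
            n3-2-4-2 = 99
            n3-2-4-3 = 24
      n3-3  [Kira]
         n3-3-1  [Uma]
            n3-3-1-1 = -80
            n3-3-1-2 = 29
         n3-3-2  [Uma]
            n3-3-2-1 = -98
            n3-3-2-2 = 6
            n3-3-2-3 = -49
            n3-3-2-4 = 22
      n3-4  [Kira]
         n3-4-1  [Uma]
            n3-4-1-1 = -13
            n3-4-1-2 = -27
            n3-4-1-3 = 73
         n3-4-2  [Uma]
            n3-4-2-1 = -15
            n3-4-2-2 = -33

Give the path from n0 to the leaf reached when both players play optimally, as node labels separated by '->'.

n1-1-1 (Uma): max(13, -15, 46) = 46
n1-1-2 (Uma): max(49, 70) = 70
n1-1 (Kira): min(46, 70) = 46
n1-2-1 (Uma): max(-37, -58) = -37
n1-2-2 (Uma): max(20, 84, -4) = 84
n1-2 (Kira): min(-37, 84) = -37
n1 (Uma): max(46, -37) = 46
n2-1-1 (Uma): max(62, -70, -7, -54) = 62
n2-1-2 (Uma): max(51, 58) = 58
n2-1-3 (Uma): max(-20, -23, -38) = -20
n2-1 (Kira): min(62, 58, -20) = -20
n2-2-1 (Uma): max(66, -61, -68) = 66
n2-2-2 (Uma): max(-77, 78, 96) = 96
n2-2-3 (Uma): max(32, 60) = 60
n2-2 (Kira): min(66, 96, 60) = 60
n2-3-1 (Uma): max(-46, 35) = 35
n2-3-2 (Uma): max(-43, 85, 53, 9) = 85
n2-3-3 (Uma): max(-33, 41, -52) = 41
n2-3 (Kira): min(35, 85, 41) = 35
n2 (Uma): max(-20, 60, 35) = 60
n3-1-1 (Uma): max(32, 37) = 37
n3-1-2 (Uma): max(-92, 0, 11) = 11
n3-1-3 (Uma): max(-16, -66, 72) = 72
n3-1 (Kira): min(37, 11, 72) = 11
n3-2-1 (Uma): max(82, -98) = 82
n3-2-2 (Uma): max(92, -34) = 92
n3-2-3 (Uma): max(94, -23) = 94
n3-2-4 (Uma): max(38, 99, 24) = 99
n3-2 (Kira): min(82, 92, 94, 99) = 82
n3-3-1 (Uma): max(-80, 29) = 29
n3-3-2 (Uma): max(-98, 6, -49, 22) = 22
n3-3 (Kira): min(29, 22) = 22
n3-4-1 (Uma): max(-13, -27, 73) = 73
n3-4-2 (Uma): max(-15, -33) = -15
n3-4 (Kira): min(73, -15) = -15
n3 (Uma): max(11, 82, 22, -15) = 82
n0 (Kira): min(46, 60, 82) = 46
At n0, Kira picks n1 (lowest: 46).
At n1, Uma picks n1-1 (highest: 46).
At n1-1, Kira picks n1-1-1 (lowest: 46).
At n1-1-1, Uma picks n1-1-1-3 (highest: 46).
Terminal value 46.

n0 -> n1 -> n1-1 -> n1-1-1 -> n1-1-1-3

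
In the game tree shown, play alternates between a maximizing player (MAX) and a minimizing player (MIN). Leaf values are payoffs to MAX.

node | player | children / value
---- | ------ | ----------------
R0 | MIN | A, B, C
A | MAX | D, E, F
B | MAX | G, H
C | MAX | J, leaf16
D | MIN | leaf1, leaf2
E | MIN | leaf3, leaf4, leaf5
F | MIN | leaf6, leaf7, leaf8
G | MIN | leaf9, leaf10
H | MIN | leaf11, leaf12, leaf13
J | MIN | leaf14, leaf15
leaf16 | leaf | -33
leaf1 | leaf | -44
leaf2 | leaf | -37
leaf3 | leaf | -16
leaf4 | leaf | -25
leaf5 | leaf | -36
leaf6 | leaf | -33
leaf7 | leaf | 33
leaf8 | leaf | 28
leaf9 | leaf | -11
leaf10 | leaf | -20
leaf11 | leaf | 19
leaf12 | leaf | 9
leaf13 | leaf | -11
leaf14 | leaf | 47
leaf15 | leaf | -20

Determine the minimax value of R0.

-33

D (MIN): min(-44, -37) = -44
E (MIN): min(-16, -25, -36) = -36
F (MIN): min(-33, 33, 28) = -33
A (MAX): max(-44, -36, -33) = -33
G (MIN): min(-11, -20) = -20
H (MIN): min(19, 9, -11) = -11
B (MAX): max(-20, -11) = -11
J (MIN): min(47, -20) = -20
C (MAX): max(-20, -33) = -20
R0 (MIN): min(-33, -11, -20) = -33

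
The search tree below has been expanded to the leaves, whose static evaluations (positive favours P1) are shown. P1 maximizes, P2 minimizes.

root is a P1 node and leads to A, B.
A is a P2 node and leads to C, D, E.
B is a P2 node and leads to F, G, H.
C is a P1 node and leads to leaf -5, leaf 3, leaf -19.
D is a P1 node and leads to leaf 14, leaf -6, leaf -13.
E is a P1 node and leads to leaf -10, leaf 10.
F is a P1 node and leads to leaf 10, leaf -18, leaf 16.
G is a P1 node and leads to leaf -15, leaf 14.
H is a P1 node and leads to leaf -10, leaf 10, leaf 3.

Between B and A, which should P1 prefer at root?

F (P1): max(10, -18, 16) = 16
G (P1): max(-15, 14) = 14
H (P1): max(-10, 10, 3) = 10
B (P2): min(16, 14, 10) = 10
C (P1): max(-5, 3, -19) = 3
D (P1): max(14, -6, -13) = 14
E (P1): max(-10, 10) = 10
A (P2): min(3, 14, 10) = 3
P1 prefers the higher value; B=10, A=3. B is better since 10 > 3.

B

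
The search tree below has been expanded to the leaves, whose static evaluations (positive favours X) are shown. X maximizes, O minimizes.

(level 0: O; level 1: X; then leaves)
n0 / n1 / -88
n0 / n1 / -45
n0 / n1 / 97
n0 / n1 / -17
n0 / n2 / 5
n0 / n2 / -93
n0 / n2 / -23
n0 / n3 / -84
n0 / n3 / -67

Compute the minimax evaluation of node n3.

-67

n3 (X): max(-84, -67) = -67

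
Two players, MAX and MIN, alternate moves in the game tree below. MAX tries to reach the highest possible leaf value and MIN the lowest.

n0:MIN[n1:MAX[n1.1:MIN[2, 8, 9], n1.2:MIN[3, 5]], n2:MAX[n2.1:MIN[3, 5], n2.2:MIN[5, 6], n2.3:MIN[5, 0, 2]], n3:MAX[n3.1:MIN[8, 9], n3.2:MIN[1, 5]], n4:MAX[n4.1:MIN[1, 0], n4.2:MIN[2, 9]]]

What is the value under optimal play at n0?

2

n1.1 (MIN): min(2, 8, 9) = 2
n1.2 (MIN): min(3, 5) = 3
n1 (MAX): max(2, 3) = 3
n2.1 (MIN): min(3, 5) = 3
n2.2 (MIN): min(5, 6) = 5
n2.3 (MIN): min(5, 0, 2) = 0
n2 (MAX): max(3, 5, 0) = 5
n3.1 (MIN): min(8, 9) = 8
n3.2 (MIN): min(1, 5) = 1
n3 (MAX): max(8, 1) = 8
n4.1 (MIN): min(1, 0) = 0
n4.2 (MIN): min(2, 9) = 2
n4 (MAX): max(0, 2) = 2
n0 (MIN): min(3, 5, 8, 2) = 2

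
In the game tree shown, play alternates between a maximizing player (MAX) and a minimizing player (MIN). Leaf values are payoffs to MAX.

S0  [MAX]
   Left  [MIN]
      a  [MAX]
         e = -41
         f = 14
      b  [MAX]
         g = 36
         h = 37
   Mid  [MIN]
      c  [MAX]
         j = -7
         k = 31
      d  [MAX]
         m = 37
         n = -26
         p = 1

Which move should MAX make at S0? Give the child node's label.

Mid

a (MAX): max(-41, 14) = 14
b (MAX): max(36, 37) = 37
Left (MIN): min(14, 37) = 14
c (MAX): max(-7, 31) = 31
d (MAX): max(37, -26, 1) = 37
Mid (MIN): min(31, 37) = 31
S0 (MAX): max(14, 31) = 31
MAX at S0 wants the highest of {Left=14, Mid=31}, so chooses Mid.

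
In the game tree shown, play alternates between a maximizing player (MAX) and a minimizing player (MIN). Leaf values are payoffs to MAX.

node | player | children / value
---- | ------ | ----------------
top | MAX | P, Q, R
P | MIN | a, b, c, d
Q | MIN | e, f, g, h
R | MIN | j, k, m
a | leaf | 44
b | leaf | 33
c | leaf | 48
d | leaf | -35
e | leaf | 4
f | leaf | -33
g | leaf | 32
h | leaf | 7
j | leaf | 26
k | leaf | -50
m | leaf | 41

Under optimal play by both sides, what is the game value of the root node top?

P (MIN): min(44, 33, 48, -35) = -35
Q (MIN): min(4, -33, 32, 7) = -33
R (MIN): min(26, -50, 41) = -50
top (MAX): max(-35, -33, -50) = -33

-33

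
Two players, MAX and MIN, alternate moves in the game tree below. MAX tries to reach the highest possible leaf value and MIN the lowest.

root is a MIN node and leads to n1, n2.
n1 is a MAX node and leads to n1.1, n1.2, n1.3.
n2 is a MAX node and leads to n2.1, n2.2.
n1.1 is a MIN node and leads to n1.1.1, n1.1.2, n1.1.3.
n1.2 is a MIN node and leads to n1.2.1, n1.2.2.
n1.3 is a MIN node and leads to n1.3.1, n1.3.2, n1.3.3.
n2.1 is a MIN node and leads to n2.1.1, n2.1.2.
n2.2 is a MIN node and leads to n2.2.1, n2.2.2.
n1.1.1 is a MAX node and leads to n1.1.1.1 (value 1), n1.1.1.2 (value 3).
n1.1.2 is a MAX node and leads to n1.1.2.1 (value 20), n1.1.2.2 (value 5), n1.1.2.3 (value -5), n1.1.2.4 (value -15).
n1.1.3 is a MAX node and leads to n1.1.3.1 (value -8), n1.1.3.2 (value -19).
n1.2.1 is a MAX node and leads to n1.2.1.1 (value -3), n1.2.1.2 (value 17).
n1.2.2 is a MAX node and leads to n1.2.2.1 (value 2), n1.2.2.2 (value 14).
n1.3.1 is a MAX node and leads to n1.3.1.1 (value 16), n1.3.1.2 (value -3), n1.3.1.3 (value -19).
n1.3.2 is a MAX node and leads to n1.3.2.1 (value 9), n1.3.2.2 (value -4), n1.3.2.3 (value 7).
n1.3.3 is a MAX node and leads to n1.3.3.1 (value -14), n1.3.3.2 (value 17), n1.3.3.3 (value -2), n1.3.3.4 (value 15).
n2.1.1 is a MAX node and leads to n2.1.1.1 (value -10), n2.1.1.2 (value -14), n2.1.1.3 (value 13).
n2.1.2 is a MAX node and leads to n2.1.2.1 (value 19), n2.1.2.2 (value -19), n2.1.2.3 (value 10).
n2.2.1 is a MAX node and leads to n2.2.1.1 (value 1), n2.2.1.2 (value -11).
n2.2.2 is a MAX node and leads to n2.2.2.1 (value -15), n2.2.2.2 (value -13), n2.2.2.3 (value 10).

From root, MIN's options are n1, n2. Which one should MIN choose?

n1.1.1 (MAX): max(1, 3) = 3
n1.1.2 (MAX): max(20, 5, -5, -15) = 20
n1.1.3 (MAX): max(-8, -19) = -8
n1.1 (MIN): min(3, 20, -8) = -8
n1.2.1 (MAX): max(-3, 17) = 17
n1.2.2 (MAX): max(2, 14) = 14
n1.2 (MIN): min(17, 14) = 14
n1.3.1 (MAX): max(16, -3, -19) = 16
n1.3.2 (MAX): max(9, -4, 7) = 9
n1.3.3 (MAX): max(-14, 17, -2, 15) = 17
n1.3 (MIN): min(16, 9, 17) = 9
n1 (MAX): max(-8, 14, 9) = 14
n2.1.1 (MAX): max(-10, -14, 13) = 13
n2.1.2 (MAX): max(19, -19, 10) = 19
n2.1 (MIN): min(13, 19) = 13
n2.2.1 (MAX): max(1, -11) = 1
n2.2.2 (MAX): max(-15, -13, 10) = 10
n2.2 (MIN): min(1, 10) = 1
n2 (MAX): max(13, 1) = 13
root (MIN): min(14, 13) = 13
MIN at root wants the lowest of {n1=14, n2=13}, so chooses n2.

n2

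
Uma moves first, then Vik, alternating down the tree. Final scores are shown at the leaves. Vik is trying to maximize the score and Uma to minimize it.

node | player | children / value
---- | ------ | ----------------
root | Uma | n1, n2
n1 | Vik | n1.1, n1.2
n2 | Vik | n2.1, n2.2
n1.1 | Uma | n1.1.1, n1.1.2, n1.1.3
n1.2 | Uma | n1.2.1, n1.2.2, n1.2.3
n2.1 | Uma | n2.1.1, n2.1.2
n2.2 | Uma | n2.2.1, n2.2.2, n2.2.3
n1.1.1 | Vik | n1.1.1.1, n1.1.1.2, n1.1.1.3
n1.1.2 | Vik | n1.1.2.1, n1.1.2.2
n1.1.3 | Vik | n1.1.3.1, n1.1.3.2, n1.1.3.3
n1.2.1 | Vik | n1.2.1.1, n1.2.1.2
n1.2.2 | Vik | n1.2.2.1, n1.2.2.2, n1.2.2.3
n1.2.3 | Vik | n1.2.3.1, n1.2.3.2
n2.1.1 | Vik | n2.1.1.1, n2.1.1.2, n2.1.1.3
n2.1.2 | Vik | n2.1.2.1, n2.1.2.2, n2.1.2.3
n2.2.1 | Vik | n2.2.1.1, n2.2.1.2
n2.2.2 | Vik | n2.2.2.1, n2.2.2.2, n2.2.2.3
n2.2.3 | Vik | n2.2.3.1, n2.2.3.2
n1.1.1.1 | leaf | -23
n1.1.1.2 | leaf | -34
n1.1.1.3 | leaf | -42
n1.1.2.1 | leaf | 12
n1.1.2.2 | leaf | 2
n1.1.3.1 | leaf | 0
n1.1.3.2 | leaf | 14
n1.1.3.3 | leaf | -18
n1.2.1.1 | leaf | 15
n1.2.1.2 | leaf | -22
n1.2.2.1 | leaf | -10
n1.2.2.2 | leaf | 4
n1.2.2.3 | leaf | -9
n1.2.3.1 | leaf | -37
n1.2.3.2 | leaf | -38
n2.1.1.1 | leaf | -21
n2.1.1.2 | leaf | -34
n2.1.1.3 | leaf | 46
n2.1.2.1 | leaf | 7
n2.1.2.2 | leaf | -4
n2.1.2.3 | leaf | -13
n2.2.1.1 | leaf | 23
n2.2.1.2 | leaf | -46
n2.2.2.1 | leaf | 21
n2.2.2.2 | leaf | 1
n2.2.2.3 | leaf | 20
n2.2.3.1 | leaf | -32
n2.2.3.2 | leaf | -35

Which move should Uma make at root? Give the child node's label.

n1

n1.1.1 (Vik): max(-23, -34, -42) = -23
n1.1.2 (Vik): max(12, 2) = 12
n1.1.3 (Vik): max(0, 14, -18) = 14
n1.1 (Uma): min(-23, 12, 14) = -23
n1.2.1 (Vik): max(15, -22) = 15
n1.2.2 (Vik): max(-10, 4, -9) = 4
n1.2.3 (Vik): max(-37, -38) = -37
n1.2 (Uma): min(15, 4, -37) = -37
n1 (Vik): max(-23, -37) = -23
n2.1.1 (Vik): max(-21, -34, 46) = 46
n2.1.2 (Vik): max(7, -4, -13) = 7
n2.1 (Uma): min(46, 7) = 7
n2.2.1 (Vik): max(23, -46) = 23
n2.2.2 (Vik): max(21, 1, 20) = 21
n2.2.3 (Vik): max(-32, -35) = -32
n2.2 (Uma): min(23, 21, -32) = -32
n2 (Vik): max(7, -32) = 7
root (Uma): min(-23, 7) = -23
Uma at root wants the lowest of {n1=-23, n2=7}, so chooses n1.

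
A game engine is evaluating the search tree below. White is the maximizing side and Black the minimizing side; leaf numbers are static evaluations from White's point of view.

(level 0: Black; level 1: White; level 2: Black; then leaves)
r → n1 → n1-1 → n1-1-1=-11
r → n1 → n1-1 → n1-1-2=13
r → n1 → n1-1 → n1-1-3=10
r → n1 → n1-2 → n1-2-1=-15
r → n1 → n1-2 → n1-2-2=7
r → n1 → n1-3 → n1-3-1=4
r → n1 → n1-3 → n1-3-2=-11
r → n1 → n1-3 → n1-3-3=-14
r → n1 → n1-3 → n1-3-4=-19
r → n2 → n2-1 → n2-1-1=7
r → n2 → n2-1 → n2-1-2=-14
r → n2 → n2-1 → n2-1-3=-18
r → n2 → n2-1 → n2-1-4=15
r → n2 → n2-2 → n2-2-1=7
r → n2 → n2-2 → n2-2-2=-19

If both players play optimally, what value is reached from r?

-18

n1-1 (Black): min(-11, 13, 10) = -11
n1-2 (Black): min(-15, 7) = -15
n1-3 (Black): min(4, -11, -14, -19) = -19
n1 (White): max(-11, -15, -19) = -11
n2-1 (Black): min(7, -14, -18, 15) = -18
n2-2 (Black): min(7, -19) = -19
n2 (White): max(-18, -19) = -18
r (Black): min(-11, -18) = -18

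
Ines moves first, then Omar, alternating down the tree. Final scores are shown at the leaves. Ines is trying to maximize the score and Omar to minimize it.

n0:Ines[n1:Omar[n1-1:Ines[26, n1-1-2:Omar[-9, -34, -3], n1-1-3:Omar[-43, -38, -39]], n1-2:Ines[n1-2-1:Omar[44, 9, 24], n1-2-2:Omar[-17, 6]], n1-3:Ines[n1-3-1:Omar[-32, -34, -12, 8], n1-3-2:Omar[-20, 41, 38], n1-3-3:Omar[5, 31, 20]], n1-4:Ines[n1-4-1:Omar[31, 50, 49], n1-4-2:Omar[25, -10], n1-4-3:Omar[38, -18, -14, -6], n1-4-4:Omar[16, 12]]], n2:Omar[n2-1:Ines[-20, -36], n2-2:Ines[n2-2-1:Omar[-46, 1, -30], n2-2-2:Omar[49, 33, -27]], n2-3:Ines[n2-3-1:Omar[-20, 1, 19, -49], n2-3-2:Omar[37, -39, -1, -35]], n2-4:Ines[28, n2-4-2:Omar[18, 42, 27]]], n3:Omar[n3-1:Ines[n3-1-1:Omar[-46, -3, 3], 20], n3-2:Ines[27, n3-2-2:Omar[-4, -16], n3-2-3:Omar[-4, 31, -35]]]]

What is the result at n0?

20

n1-1-2 (Omar): min(-9, -34, -3) = -34
n1-1-3 (Omar): min(-43, -38, -39) = -43
n1-1 (Ines): max(26, -34, -43) = 26
n1-2-1 (Omar): min(44, 9, 24) = 9
n1-2-2 (Omar): min(-17, 6) = -17
n1-2 (Ines): max(9, -17) = 9
n1-3-1 (Omar): min(-32, -34, -12, 8) = -34
n1-3-2 (Omar): min(-20, 41, 38) = -20
n1-3-3 (Omar): min(5, 31, 20) = 5
n1-3 (Ines): max(-34, -20, 5) = 5
n1-4-1 (Omar): min(31, 50, 49) = 31
n1-4-2 (Omar): min(25, -10) = -10
n1-4-3 (Omar): min(38, -18, -14, -6) = -18
n1-4-4 (Omar): min(16, 12) = 12
n1-4 (Ines): max(31, -10, -18, 12) = 31
n1 (Omar): min(26, 9, 5, 31) = 5
n2-1 (Ines): max(-20, -36) = -20
n2-2-1 (Omar): min(-46, 1, -30) = -46
n2-2-2 (Omar): min(49, 33, -27) = -27
n2-2 (Ines): max(-46, -27) = -27
n2-3-1 (Omar): min(-20, 1, 19, -49) = -49
n2-3-2 (Omar): min(37, -39, -1, -35) = -39
n2-3 (Ines): max(-49, -39) = -39
n2-4-2 (Omar): min(18, 42, 27) = 18
n2-4 (Ines): max(28, 18) = 28
n2 (Omar): min(-20, -27, -39, 28) = -39
n3-1-1 (Omar): min(-46, -3, 3) = -46
n3-1 (Ines): max(-46, 20) = 20
n3-2-2 (Omar): min(-4, -16) = -16
n3-2-3 (Omar): min(-4, 31, -35) = -35
n3-2 (Ines): max(27, -16, -35) = 27
n3 (Omar): min(20, 27) = 20
n0 (Ines): max(5, -39, 20) = 20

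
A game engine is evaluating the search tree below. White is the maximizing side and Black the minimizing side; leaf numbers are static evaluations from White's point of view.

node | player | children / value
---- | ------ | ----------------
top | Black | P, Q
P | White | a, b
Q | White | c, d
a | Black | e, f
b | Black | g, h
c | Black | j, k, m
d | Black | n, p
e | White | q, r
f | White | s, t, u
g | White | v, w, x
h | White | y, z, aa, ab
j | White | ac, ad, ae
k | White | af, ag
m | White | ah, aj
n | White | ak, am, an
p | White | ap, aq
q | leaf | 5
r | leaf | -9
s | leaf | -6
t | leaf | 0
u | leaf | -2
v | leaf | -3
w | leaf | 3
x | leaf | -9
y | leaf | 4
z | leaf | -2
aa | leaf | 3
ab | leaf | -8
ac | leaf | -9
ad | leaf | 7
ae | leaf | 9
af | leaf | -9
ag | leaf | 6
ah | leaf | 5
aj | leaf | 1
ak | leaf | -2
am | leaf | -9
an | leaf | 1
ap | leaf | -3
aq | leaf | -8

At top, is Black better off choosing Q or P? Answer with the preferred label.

j (White): max(-9, 7, 9) = 9
k (White): max(-9, 6) = 6
m (White): max(5, 1) = 5
c (Black): min(9, 6, 5) = 5
n (White): max(-2, -9, 1) = 1
p (White): max(-3, -8) = -3
d (Black): min(1, -3) = -3
Q (White): max(5, -3) = 5
e (White): max(5, -9) = 5
f (White): max(-6, 0, -2) = 0
a (Black): min(5, 0) = 0
g (White): max(-3, 3, -9) = 3
h (White): max(4, -2, 3, -8) = 4
b (Black): min(3, 4) = 3
P (White): max(0, 3) = 3
Black prefers the lower value; Q=5, P=3. P is better since 3 < 5.

P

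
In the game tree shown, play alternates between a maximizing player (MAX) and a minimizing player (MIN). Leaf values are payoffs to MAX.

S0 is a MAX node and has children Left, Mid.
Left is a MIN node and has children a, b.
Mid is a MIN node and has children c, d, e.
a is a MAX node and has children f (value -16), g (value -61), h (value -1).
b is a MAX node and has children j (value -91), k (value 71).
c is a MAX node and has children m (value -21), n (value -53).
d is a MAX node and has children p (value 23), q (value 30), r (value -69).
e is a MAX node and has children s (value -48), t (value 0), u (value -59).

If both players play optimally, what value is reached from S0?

-1

a (MAX): max(-16, -61, -1) = -1
b (MAX): max(-91, 71) = 71
Left (MIN): min(-1, 71) = -1
c (MAX): max(-21, -53) = -21
d (MAX): max(23, 30, -69) = 30
e (MAX): max(-48, 0, -59) = 0
Mid (MIN): min(-21, 30, 0) = -21
S0 (MAX): max(-1, -21) = -1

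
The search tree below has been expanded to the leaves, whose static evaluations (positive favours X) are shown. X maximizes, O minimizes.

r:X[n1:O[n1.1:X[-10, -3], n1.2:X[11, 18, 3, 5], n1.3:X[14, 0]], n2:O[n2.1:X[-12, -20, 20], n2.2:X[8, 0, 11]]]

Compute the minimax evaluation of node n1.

n1.1 (X): max(-10, -3) = -3
n1.2 (X): max(11, 18, 3, 5) = 18
n1.3 (X): max(14, 0) = 14
n1 (O): min(-3, 18, 14) = -3

-3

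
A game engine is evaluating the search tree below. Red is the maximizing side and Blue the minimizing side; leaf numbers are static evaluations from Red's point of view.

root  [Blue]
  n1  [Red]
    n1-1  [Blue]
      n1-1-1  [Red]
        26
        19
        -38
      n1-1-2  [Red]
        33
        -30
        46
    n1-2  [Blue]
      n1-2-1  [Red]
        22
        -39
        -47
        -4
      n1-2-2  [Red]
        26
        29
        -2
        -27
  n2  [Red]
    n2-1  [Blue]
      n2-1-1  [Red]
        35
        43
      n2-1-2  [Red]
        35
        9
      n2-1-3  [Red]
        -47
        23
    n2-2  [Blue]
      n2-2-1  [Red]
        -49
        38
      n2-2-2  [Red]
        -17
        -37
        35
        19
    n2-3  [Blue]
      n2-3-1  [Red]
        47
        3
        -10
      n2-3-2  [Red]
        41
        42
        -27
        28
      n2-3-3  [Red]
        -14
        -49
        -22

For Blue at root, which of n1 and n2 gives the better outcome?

n1

n1-1-1 (Red): max(26, 19, -38) = 26
n1-1-2 (Red): max(33, -30, 46) = 46
n1-1 (Blue): min(26, 46) = 26
n1-2-1 (Red): max(22, -39, -47, -4) = 22
n1-2-2 (Red): max(26, 29, -2, -27) = 29
n1-2 (Blue): min(22, 29) = 22
n1 (Red): max(26, 22) = 26
n2-1-1 (Red): max(35, 43) = 43
n2-1-2 (Red): max(35, 9) = 35
n2-1-3 (Red): max(-47, 23) = 23
n2-1 (Blue): min(43, 35, 23) = 23
n2-2-1 (Red): max(-49, 38) = 38
n2-2-2 (Red): max(-17, -37, 35, 19) = 35
n2-2 (Blue): min(38, 35) = 35
n2-3-1 (Red): max(47, 3, -10) = 47
n2-3-2 (Red): max(41, 42, -27, 28) = 42
n2-3-3 (Red): max(-14, -49, -22) = -14
n2-3 (Blue): min(47, 42, -14) = -14
n2 (Red): max(23, 35, -14) = 35
Blue prefers the lower value; n1=26, n2=35. n1 is better since 26 < 35.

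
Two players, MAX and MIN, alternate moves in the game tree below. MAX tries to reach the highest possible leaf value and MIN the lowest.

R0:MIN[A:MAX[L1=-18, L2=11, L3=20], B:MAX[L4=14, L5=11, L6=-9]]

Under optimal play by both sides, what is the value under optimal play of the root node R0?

14

A (MAX): max(-18, 11, 20) = 20
B (MAX): max(14, 11, -9) = 14
R0 (MIN): min(20, 14) = 14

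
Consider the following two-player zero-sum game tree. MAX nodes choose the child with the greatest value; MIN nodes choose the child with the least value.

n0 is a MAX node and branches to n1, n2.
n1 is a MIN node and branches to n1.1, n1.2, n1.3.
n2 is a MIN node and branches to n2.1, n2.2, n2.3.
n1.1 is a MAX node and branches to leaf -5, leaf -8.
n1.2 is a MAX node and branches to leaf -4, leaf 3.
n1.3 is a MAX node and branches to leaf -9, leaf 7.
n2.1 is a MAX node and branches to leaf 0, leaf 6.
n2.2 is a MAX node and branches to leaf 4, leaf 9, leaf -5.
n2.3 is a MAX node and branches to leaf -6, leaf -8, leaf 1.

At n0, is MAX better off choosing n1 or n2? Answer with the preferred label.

n1.1 (MAX): max(-5, -8) = -5
n1.2 (MAX): max(-4, 3) = 3
n1.3 (MAX): max(-9, 7) = 7
n1 (MIN): min(-5, 3, 7) = -5
n2.1 (MAX): max(0, 6) = 6
n2.2 (MAX): max(4, 9, -5) = 9
n2.3 (MAX): max(-6, -8, 1) = 1
n2 (MIN): min(6, 9, 1) = 1
MAX prefers the higher value; n1=-5, n2=1. n2 is better since 1 > -5.

n2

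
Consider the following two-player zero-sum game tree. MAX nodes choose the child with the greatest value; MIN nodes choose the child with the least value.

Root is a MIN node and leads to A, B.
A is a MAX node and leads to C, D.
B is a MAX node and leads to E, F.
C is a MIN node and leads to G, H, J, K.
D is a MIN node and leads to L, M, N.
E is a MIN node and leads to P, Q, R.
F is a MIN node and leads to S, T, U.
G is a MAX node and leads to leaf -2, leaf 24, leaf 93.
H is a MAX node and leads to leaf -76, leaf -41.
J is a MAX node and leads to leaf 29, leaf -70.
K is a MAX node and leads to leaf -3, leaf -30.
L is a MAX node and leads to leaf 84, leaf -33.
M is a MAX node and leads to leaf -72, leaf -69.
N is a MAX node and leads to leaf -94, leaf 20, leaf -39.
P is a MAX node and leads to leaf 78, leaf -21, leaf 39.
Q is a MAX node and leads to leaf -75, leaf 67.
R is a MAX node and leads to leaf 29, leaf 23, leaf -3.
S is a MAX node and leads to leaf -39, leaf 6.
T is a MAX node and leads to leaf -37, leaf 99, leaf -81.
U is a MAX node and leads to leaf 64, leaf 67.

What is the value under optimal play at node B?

29

P (MAX): max(78, -21, 39) = 78
Q (MAX): max(-75, 67) = 67
R (MAX): max(29, 23, -3) = 29
E (MIN): min(78, 67, 29) = 29
S (MAX): max(-39, 6) = 6
T (MAX): max(-37, 99, -81) = 99
U (MAX): max(64, 67) = 67
F (MIN): min(6, 99, 67) = 6
B (MAX): max(29, 6) = 29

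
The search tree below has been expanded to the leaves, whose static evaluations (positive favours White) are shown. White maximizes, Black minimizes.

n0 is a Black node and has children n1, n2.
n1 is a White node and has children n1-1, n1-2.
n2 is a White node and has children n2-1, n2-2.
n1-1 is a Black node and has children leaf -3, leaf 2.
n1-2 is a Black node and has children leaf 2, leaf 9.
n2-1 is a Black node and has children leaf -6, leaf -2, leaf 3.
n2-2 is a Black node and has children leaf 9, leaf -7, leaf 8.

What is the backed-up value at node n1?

n1-1 (Black): min(-3, 2) = -3
n1-2 (Black): min(2, 9) = 2
n1 (White): max(-3, 2) = 2

2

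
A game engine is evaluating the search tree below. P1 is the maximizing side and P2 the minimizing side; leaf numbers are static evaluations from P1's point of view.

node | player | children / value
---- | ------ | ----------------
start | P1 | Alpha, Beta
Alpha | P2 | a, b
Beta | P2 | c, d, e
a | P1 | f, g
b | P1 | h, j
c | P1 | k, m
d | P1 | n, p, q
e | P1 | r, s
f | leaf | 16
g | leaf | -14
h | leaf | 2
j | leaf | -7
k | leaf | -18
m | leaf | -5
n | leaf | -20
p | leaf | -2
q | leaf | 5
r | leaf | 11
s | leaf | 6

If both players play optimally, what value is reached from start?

2

a (P1): max(16, -14) = 16
b (P1): max(2, -7) = 2
Alpha (P2): min(16, 2) = 2
c (P1): max(-18, -5) = -5
d (P1): max(-20, -2, 5) = 5
e (P1): max(11, 6) = 11
Beta (P2): min(-5, 5, 11) = -5
start (P1): max(2, -5) = 2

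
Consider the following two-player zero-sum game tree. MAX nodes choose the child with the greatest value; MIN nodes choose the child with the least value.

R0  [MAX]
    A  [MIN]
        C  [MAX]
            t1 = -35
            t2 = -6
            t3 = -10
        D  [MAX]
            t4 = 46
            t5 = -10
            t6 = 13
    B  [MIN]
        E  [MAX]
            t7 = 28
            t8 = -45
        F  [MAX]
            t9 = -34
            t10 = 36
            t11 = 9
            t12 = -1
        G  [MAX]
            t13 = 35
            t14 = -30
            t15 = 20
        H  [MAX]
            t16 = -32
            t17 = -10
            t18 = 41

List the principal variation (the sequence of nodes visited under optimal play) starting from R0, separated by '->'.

C (MAX): max(-35, -6, -10) = -6
D (MAX): max(46, -10, 13) = 46
A (MIN): min(-6, 46) = -6
E (MAX): max(28, -45) = 28
F (MAX): max(-34, 36, 9, -1) = 36
G (MAX): max(35, -30, 20) = 35
H (MAX): max(-32, -10, 41) = 41
B (MIN): min(28, 36, 35, 41) = 28
R0 (MAX): max(-6, 28) = 28
At R0, MAX picks B (highest: 28).
At B, MIN picks E (lowest: 28).
At E, MAX picks t7 (highest: 28).
Terminal value 28.

R0 -> B -> E -> t7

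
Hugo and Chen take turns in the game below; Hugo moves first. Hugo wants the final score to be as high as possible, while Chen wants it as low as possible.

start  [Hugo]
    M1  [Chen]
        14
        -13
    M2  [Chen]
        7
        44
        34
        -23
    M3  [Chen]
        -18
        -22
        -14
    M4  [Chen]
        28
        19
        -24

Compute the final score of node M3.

M3 (Chen): min(-18, -22, -14) = -22

-22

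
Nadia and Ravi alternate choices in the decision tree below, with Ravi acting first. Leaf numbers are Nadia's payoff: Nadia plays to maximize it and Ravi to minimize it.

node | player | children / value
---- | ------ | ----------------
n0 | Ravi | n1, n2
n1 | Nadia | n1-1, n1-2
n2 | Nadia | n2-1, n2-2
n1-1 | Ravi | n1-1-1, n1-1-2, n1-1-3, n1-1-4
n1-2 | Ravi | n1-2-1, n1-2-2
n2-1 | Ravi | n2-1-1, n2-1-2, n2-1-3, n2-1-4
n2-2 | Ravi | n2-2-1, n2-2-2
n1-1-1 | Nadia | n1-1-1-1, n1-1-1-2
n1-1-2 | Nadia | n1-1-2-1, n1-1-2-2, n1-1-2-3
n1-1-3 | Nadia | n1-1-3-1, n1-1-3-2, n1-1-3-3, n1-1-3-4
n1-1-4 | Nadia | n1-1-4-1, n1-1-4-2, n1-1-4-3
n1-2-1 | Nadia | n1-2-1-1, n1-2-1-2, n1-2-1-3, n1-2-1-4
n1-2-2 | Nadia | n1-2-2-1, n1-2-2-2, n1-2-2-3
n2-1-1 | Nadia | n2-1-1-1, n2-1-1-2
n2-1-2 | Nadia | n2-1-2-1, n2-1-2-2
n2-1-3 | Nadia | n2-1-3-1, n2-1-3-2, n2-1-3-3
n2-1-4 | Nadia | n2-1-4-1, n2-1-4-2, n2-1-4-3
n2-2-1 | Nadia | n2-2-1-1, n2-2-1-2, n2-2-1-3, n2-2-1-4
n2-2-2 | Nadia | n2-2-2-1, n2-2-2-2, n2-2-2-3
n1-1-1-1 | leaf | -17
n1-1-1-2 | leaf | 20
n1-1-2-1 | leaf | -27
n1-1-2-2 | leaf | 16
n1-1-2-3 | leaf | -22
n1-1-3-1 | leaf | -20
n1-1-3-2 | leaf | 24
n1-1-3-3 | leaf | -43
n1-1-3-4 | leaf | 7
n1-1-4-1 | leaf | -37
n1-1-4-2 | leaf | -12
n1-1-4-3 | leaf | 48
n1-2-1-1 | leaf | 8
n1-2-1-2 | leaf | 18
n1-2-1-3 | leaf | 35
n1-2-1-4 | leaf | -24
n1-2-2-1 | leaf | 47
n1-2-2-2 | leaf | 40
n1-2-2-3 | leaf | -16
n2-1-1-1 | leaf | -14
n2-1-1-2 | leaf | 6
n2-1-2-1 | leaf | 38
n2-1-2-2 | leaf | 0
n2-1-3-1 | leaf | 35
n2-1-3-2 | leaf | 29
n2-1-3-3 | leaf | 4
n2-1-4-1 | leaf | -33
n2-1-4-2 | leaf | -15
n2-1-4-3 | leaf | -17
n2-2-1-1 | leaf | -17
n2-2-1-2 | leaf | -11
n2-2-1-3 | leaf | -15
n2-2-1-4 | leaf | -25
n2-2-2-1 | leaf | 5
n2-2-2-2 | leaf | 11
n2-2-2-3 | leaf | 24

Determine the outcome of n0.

-11

n1-1-1 (Nadia): max(-17, 20) = 20
n1-1-2 (Nadia): max(-27, 16, -22) = 16
n1-1-3 (Nadia): max(-20, 24, -43, 7) = 24
n1-1-4 (Nadia): max(-37, -12, 48) = 48
n1-1 (Ravi): min(20, 16, 24, 48) = 16
n1-2-1 (Nadia): max(8, 18, 35, -24) = 35
n1-2-2 (Nadia): max(47, 40, -16) = 47
n1-2 (Ravi): min(35, 47) = 35
n1 (Nadia): max(16, 35) = 35
n2-1-1 (Nadia): max(-14, 6) = 6
n2-1-2 (Nadia): max(38, 0) = 38
n2-1-3 (Nadia): max(35, 29, 4) = 35
n2-1-4 (Nadia): max(-33, -15, -17) = -15
n2-1 (Ravi): min(6, 38, 35, -15) = -15
n2-2-1 (Nadia): max(-17, -11, -15, -25) = -11
n2-2-2 (Nadia): max(5, 11, 24) = 24
n2-2 (Ravi): min(-11, 24) = -11
n2 (Nadia): max(-15, -11) = -11
n0 (Ravi): min(35, -11) = -11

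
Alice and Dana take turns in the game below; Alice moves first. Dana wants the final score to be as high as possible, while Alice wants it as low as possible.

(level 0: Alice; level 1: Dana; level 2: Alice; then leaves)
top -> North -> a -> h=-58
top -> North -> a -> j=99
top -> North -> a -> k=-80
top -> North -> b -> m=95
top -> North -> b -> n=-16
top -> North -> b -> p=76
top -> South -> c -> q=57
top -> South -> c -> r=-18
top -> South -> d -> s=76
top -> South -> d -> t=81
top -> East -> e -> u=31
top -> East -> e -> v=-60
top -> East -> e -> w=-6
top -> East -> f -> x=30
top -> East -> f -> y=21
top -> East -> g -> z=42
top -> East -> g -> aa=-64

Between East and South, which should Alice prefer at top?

e (Alice): min(31, -60, -6) = -60
f (Alice): min(30, 21) = 21
g (Alice): min(42, -64) = -64
East (Dana): max(-60, 21, -64) = 21
c (Alice): min(57, -18) = -18
d (Alice): min(76, 81) = 76
South (Dana): max(-18, 76) = 76
Alice prefers the lower value; East=21, South=76. East is better since 21 < 76.

East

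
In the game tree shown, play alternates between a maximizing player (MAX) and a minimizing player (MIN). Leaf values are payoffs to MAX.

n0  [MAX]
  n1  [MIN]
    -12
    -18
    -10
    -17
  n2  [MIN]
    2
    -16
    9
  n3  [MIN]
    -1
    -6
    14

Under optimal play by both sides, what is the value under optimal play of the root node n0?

n1 (MIN): min(-12, -18, -10, -17) = -18
n2 (MIN): min(2, -16, 9) = -16
n3 (MIN): min(-1, -6, 14) = -6
n0 (MAX): max(-18, -16, -6) = -6

-6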